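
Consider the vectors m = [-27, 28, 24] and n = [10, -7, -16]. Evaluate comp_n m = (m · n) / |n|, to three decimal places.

-42.237

m · n = (-27)·10 + 28·(-7) + 24·(-16) = -270 - 196 - 384 = -850
|n| = √(100 + 49 + 256) = √405 ≈ 20.1246
comp_n m = -850 / √405 ≈ -42.237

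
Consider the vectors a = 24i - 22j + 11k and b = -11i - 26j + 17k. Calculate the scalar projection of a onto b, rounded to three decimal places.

a · b = 24·(-11) + (-22)·(-26) + 11·17 = -264 + 572 + 187 = 495
|b| = √(121 + 676 + 289) = √1086 ≈ 32.9545
comp_b a = 495 / √1086 ≈ 15.021

15.021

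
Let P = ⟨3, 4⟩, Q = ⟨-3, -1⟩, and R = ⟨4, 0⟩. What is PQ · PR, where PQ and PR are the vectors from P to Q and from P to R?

PQ = Q − P = (-6, -5)
PR = R − P = (1, -4)
PQ · PR = (-6)·1 + (-5)·(-4) = -6 + 20 = 14

14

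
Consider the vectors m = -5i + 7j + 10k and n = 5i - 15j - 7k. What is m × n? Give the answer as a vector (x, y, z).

(101, 15, 40)

i: 7·(-7) - 10·(-15) = -49 - (-150) = 101
j: 10·5 - (-5)·(-7) = 50 - 35 = 15
k: (-5)·(-15) - 7·5 = 75 - 35 = 40
m × n = (101, 15, 40)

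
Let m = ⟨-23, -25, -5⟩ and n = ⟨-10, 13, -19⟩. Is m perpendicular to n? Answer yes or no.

m · n = (-23)·(-10) + (-25)·13 + (-5)·(-19) = 230 - 325 + 95 = 0
Zero, so the vectors are orthogonal.

yes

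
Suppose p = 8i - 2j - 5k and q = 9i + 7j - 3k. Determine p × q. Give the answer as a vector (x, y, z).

(41, -21, 74)

i: (-2)·(-3) - (-5)·7 = 6 - (-35) = 41
j: (-5)·9 - 8·(-3) = -45 - (-24) = -21
k: 8·7 - (-2)·9 = 56 - (-18) = 74
p × q = (41, -21, 74)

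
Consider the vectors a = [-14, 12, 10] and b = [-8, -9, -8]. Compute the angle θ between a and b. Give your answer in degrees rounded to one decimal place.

a · b = (-14)·(-8) + 12·(-9) + 10·(-8) = 112 - 108 - 80 = -76
|a|² = 196 + 144 + 100 = 440,  |a| = √440 ≈ 20.976177
|b|² = 64 + 81 + 64 = 209,  |b| = √209 ≈ 14.456832
cos θ = -76 / (20.976177 · 14.456832) ≈ -0.25062
θ = arccos(-0.25062) ≈ 104.5°

104.5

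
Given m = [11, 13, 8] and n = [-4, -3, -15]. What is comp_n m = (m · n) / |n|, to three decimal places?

-12.839

m · n = 11·(-4) + 13·(-3) + 8·(-15) = -44 - 39 - 120 = -203
|n| = √(16 + 9 + 225) = √250 ≈ 15.8114
comp_n m = -203 / √250 ≈ -12.839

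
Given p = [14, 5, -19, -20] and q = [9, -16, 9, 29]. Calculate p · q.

-705

p · q = 14·9 + 5·(-16) + (-19)·9 + (-20)·29 = 126 - 80 - 171 - 580 = -705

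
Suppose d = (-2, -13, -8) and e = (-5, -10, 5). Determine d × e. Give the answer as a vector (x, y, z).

i: (-13)·5 - (-8)·(-10) = -65 - 80 = -145
j: (-8)·(-5) - (-2)·5 = 40 - (-10) = 50
k: (-2)·(-10) - (-13)·(-5) = 20 - 65 = -45
d × e = (-145, 50, -45)

(-145, 50, -45)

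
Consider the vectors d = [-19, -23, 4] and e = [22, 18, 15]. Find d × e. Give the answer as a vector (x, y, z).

i: (-23)·15 - 4·18 = -345 - 72 = -417
j: 4·22 - (-19)·15 = 88 - (-285) = 373
k: (-19)·18 - (-23)·22 = -342 - (-506) = 164
d × e = (-417, 373, 164)

(-417, 373, 164)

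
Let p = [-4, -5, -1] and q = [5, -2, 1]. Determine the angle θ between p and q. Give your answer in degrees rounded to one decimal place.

108.1

p · q = (-4)·5 + (-5)·(-2) + (-1)·1 = -20 + 10 - 1 = -11
|p|² = 16 + 25 + 1 = 42,  |p| = √42 ≈ 6.480741
|q|² = 25 + 4 + 1 = 30,  |q| = √30 ≈ 5.477226
cos θ = -11 / (6.480741 · 5.477226) ≈ -0.30989
θ = arccos(-0.30989) ≈ 108.1°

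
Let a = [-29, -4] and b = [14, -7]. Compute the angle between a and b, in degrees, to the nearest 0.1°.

145.6

a · b = (-29)·14 + (-4)·(-7) = -406 + 28 = -378
|a|² = 841 + 16 = 857,  |a| = √857 ≈ 29.274562
|b|² = 196 + 49 = 245,  |b| = √245 ≈ 15.652476
cos θ = -378 / (29.274562 · 15.652476) ≈ -0.82493
θ = arccos(-0.82493) ≈ 145.6°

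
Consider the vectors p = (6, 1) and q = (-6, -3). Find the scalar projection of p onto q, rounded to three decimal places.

p · q = 6·(-6) + 1·(-3) = -36 - 3 = -39
|q| = √(36 + 9) = √45 ≈ 6.7082
comp_q p = -39 / √45 ≈ -5.814

-5.814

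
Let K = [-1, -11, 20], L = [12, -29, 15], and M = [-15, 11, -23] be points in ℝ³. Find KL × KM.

(884, 629, 34)

KL = (13, -18, -5)
KM = (-14, 22, -43)
i: (-18)·(-43) - (-5)·22 = 774 - (-110) = 884
j: (-5)·(-14) - 13·(-43) = 70 - (-559) = 629
k: 13·22 - (-18)·(-14) = 286 - 252 = 34
KL × KM = (884, 629, 34)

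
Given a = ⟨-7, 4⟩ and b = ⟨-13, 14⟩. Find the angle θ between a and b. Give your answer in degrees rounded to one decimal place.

17.4

a · b = (-7)·(-13) + 4·14 = 91 + 56 = 147
|a|² = 49 + 16 = 65,  |a| = √65 ≈ 8.062258
|b|² = 169 + 196 = 365,  |b| = √365 ≈ 19.104973
cos θ = 147 / (8.062258 · 19.104973) ≈ 0.95436
θ = arccos(0.95436) ≈ 17.4°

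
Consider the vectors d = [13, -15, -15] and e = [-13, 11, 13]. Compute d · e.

d · e = 13·(-13) + (-15)·11 + (-15)·13 = -169 - 165 - 195 = -529

-529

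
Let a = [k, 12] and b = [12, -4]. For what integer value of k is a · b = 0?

4

a · b = k·12 + 12·(-4) = -48 + 12k
Set equal to 0: 12k = 48, so k = 4.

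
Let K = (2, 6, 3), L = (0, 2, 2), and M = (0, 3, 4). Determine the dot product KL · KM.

KL = L − K = (-2, -4, -1)
KM = M − K = (-2, -3, 1)
KL · KM = (-2)·(-2) + (-4)·(-3) + (-1)·1 = 4 + 12 - 1 = 15

15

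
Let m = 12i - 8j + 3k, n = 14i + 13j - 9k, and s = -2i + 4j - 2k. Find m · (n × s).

-2

n × s:
i: 13·(-2) - (-9)·4 = -26 - (-36) = 10
j: (-9)·(-2) - 14·(-2) = 18 - (-28) = 46
k: 14·4 - 13·(-2) = 56 - (-26) = 82
n × s = (10, 46, 82)
m · (n × s) = 12·10 + (-8)·46 + 3·82 = 120 - 368 + 246 = -2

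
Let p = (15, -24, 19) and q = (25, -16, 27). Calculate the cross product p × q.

(-344, 70, 360)

i: (-24)·27 - 19·(-16) = -648 - (-304) = -344
j: 19·25 - 15·27 = 475 - 405 = 70
k: 15·(-16) - (-24)·25 = -240 - (-600) = 360
p × q = (-344, 70, 360)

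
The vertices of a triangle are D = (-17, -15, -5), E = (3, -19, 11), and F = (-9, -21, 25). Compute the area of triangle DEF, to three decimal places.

DE = (20, -4, 16),  DF = (8, -6, 30)
i: (-4)·30 - 16·(-6) = -120 - (-96) = -24
j: 16·8 - 20·30 = 128 - 600 = -472
k: 20·(-6) - (-4)·8 = -120 - (-32) = -88
DE × DF = (-24, -472, -88)
|DE × DF| = √231104 ≈ 480.7328
area = ½ · 480.7328 ≈ 240.366

240.366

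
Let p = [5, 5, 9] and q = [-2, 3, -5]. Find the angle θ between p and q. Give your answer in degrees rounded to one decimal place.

p · q = 5·(-2) + 5·3 + 9·(-5) = -10 + 15 - 45 = -40
|p|² = 25 + 25 + 81 = 131,  |p| = √131 ≈ 11.445523
|q|² = 4 + 9 + 25 = 38,  |q| = √38 ≈ 6.164414
cos θ = -40 / (11.445523 · 6.164414) ≈ -0.56693
θ = arccos(-0.56693) ≈ 124.5°

124.5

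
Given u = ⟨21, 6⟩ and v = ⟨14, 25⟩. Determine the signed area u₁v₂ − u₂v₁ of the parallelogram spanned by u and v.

441

21·25 - 6·14 = 525 - 84 = 441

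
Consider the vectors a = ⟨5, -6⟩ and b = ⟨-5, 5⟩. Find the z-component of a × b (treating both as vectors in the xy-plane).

5·5 - (-6)·(-5) = 25 - 30 = -5

-5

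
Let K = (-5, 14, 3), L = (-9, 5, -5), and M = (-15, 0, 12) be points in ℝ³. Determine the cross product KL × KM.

(-193, 116, -34)

KL = (-4, -9, -8)
KM = (-10, -14, 9)
i: (-9)·9 - (-8)·(-14) = -81 - 112 = -193
j: (-8)·(-10) - (-4)·9 = 80 - (-36) = 116
k: (-4)·(-14) - (-9)·(-10) = 56 - 90 = -34
KL × KM = (-193, 116, -34)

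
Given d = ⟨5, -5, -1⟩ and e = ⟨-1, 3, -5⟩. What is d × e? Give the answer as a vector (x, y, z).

(28, 26, 10)

i: (-5)·(-5) - (-1)·3 = 25 - (-3) = 28
j: (-1)·(-1) - 5·(-5) = 1 - (-25) = 26
k: 5·3 - (-5)·(-1) = 15 - 5 = 10
d × e = (28, 26, 10)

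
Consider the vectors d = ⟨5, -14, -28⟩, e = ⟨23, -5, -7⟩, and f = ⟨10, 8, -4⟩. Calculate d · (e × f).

e × f:
i: (-5)·(-4) - (-7)·8 = 20 - (-56) = 76
j: (-7)·10 - 23·(-4) = -70 - (-92) = 22
k: 23·8 - (-5)·10 = 184 - (-50) = 234
e × f = (76, 22, 234)
d · (e × f) = 5·76 + (-14)·22 + (-28)·234 = 380 - 308 - 6552 = -6480

-6480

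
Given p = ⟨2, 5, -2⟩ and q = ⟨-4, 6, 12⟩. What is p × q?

(72, -16, 32)

i: 5·12 - (-2)·6 = 60 - (-12) = 72
j: (-2)·(-4) - 2·12 = 8 - 24 = -16
k: 2·6 - 5·(-4) = 12 - (-20) = 32
p × q = (72, -16, 32)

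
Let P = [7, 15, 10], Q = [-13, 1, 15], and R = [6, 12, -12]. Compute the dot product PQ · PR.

PQ = Q − P = (-20, -14, 5)
PR = R − P = (-1, -3, -22)
PQ · PR = (-20)·(-1) + (-14)·(-3) + 5·(-22) = 20 + 42 - 110 = -48

-48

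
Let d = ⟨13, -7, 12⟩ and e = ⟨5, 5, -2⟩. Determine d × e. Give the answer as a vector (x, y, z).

(-46, 86, 100)

i: (-7)·(-2) - 12·5 = 14 - 60 = -46
j: 12·5 - 13·(-2) = 60 - (-26) = 86
k: 13·5 - (-7)·5 = 65 - (-35) = 100
d × e = (-46, 86, 100)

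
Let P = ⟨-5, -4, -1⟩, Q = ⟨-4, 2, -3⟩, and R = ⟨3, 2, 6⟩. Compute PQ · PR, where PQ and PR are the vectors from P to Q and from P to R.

PQ = Q − P = (1, 6, -2)
PR = R − P = (8, 6, 7)
PQ · PR = 1·8 + 6·6 + (-2)·7 = 8 + 36 - 14 = 30

30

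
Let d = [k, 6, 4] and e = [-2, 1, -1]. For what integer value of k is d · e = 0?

d · e = k·(-2) + 6·1 + 4·(-1) = 2 - 2k
Set equal to 0: -2k = -2, so k = 1.

1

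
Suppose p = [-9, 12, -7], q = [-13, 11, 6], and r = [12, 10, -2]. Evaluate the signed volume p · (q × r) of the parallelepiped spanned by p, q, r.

3124

q × r:
i: 11·(-2) - 6·10 = -22 - 60 = -82
j: 6·12 - (-13)·(-2) = 72 - 26 = 46
k: (-13)·10 - 11·12 = -130 - 132 = -262
q × r = (-82, 46, -262)
p · (q × r) = (-9)·(-82) + 12·46 + (-7)·(-262) = 738 + 552 + 1834 = 3124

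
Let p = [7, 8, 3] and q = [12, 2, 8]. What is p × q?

i: 8·8 - 3·2 = 64 - 6 = 58
j: 3·12 - 7·8 = 36 - 56 = -20
k: 7·2 - 8·12 = 14 - 96 = -82
p × q = (58, -20, -82)

(58, -20, -82)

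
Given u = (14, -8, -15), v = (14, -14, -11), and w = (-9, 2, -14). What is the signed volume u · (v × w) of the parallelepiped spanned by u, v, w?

2162

v × w:
i: (-14)·(-14) - (-11)·2 = 196 - (-22) = 218
j: (-11)·(-9) - 14·(-14) = 99 - (-196) = 295
k: 14·2 - (-14)·(-9) = 28 - 126 = -98
v × w = (218, 295, -98)
u · (v × w) = 14·218 + (-8)·295 + (-15)·(-98) = 3052 - 2360 + 1470 = 2162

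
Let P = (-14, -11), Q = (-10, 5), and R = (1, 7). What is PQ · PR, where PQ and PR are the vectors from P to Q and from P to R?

PQ = Q − P = (4, 16)
PR = R − P = (15, 18)
PQ · PR = 4·15 + 16·18 = 60 + 288 = 348

348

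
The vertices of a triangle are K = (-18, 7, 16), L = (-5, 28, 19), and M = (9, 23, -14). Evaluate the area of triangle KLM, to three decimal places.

450.113

KL = (13, 21, 3),  KM = (27, 16, -30)
i: 21·(-30) - 3·16 = -630 - 48 = -678
j: 3·27 - 13·(-30) = 81 - (-390) = 471
k: 13·16 - 21·27 = 208 - 567 = -359
KL × KM = (-678, 471, -359)
|KL × KM| = √810406 ≈ 900.2255
area = ½ · 900.2255 ≈ 450.113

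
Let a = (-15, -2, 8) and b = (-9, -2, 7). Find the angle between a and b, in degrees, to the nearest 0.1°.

a · b = (-15)·(-9) + (-2)·(-2) + 8·7 = 135 + 4 + 56 = 195
|a|² = 225 + 4 + 64 = 293,  |a| = √293 ≈ 17.117243
|b|² = 81 + 4 + 49 = 134,  |b| = √134 ≈ 11.575837
cos θ = 195 / (17.117243 · 11.575837) ≈ 0.98412
θ = arccos(0.98412) ≈ 10.2°

10.2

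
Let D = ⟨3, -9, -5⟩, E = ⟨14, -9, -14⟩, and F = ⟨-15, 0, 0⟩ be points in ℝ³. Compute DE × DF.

DE = (11, 0, -9)
DF = (-18, 9, 5)
i: 0·5 - (-9)·9 = 0 - (-81) = 81
j: (-9)·(-18) - 11·5 = 162 - 55 = 107
k: 11·9 - 0·(-18) = 99 - 0 = 99
DE × DF = (81, 107, 99)

(81, 107, 99)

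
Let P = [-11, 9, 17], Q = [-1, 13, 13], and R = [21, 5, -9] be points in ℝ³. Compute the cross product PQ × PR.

(-120, 132, -168)

PQ = (10, 4, -4)
PR = (32, -4, -26)
i: 4·(-26) - (-4)·(-4) = -104 - 16 = -120
j: (-4)·32 - 10·(-26) = -128 - (-260) = 132
k: 10·(-4) - 4·32 = -40 - 128 = -168
PQ × PR = (-120, 132, -168)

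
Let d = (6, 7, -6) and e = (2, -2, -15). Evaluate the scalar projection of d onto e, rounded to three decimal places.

5.765

d · e = 6·2 + 7·(-2) + (-6)·(-15) = 12 - 14 + 90 = 88
|e| = √(4 + 4 + 225) = √233 ≈ 15.2643
comp_e d = 88 / √233 ≈ 5.765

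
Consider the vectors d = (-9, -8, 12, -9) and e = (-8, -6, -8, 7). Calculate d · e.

d · e = (-9)·(-8) + (-8)·(-6) + 12·(-8) + (-9)·7 = 72 + 48 - 96 - 63 = -39

-39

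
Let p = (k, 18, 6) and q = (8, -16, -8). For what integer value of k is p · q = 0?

p · q = k·8 + 18·(-16) + 6·(-8) = -336 + 8k
Set equal to 0: 8k = 336, so k = 42.

42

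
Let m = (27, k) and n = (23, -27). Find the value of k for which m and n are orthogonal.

m · n = 27·23 + k·(-27) = 621 - 27k
Set equal to 0: -27k = -621, so k = 23.

23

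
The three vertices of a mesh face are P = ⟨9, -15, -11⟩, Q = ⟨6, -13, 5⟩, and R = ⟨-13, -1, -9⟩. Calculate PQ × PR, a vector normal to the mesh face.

PQ = (-3, 2, 16)
PR = (-22, 14, 2)
i: 2·2 - 16·14 = 4 - 224 = -220
j: 16·(-22) - (-3)·2 = -352 - (-6) = -346
k: (-3)·14 - 2·(-22) = -42 - (-44) = 2
PQ × PR = (-220, -346, 2)

(-220, -346, 2)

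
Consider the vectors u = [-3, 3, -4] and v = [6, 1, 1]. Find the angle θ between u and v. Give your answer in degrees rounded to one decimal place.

121.9

u · v = (-3)·6 + 3·1 + (-4)·1 = -18 + 3 - 4 = -19
|u|² = 9 + 9 + 16 = 34,  |u| = √34 ≈ 5.830952
|v|² = 36 + 1 + 1 = 38,  |v| = √38 ≈ 6.164414
cos θ = -19 / (5.830952 · 6.164414) ≈ -0.52859
θ = arccos(-0.52859) ≈ 121.9°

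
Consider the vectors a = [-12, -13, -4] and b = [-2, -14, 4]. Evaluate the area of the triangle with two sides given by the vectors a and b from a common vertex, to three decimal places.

93.493

i: (-13)·4 - (-4)·(-14) = -52 - 56 = -108
j: (-4)·(-2) - (-12)·4 = 8 - (-48) = 56
k: (-12)·(-14) - (-13)·(-2) = 168 - 26 = 142
a × b = (-108, 56, 142)
|a × b| = √((-108)² + 56² + 142²) = √34964 ≈ 186.9866
area = ½ · 186.9866 ≈ 93.493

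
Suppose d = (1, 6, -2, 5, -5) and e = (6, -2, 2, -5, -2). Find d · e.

d · e = 1·6 + 6·(-2) + (-2)·2 + 5·(-5) + (-5)·(-2) = 6 - 12 - 4 - 25 + 10 = -25

-25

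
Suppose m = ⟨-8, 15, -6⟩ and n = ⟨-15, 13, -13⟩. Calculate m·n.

393

m · n = (-8)·(-15) + 15·13 + (-6)·(-13) = 120 + 195 + 78 = 393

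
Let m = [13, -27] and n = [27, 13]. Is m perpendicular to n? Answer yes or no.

m · n = 13·27 + (-27)·13 = 351 - 351 = 0
Zero, so the vectors are orthogonal.

yes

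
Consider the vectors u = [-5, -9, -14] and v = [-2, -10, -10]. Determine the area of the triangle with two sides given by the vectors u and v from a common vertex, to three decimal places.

i: (-9)·(-10) - (-14)·(-10) = 90 - 140 = -50
j: (-14)·(-2) - (-5)·(-10) = 28 - 50 = -22
k: (-5)·(-10) - (-9)·(-2) = 50 - 18 = 32
u × v = (-50, -22, 32)
|u × v| = √((-50)² + (-22)² + 32²) = √4008 ≈ 63.3088
area = ½ · 63.3088 ≈ 31.654

31.654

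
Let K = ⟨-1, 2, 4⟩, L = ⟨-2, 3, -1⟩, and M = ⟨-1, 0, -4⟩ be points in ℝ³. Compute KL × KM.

KL = (-1, 1, -5)
KM = (0, -2, -8)
i: 1·(-8) - (-5)·(-2) = -8 - 10 = -18
j: (-5)·0 - (-1)·(-8) = 0 - 8 = -8
k: (-1)·(-2) - 1·0 = 2 - 0 = 2
KL × KM = (-18, -8, 2)

(-18, -8, 2)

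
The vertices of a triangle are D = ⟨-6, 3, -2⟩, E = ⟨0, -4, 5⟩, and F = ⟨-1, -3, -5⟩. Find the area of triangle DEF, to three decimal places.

41.167

DE = (6, -7, 7),  DF = (5, -6, -3)
i: (-7)·(-3) - 7·(-6) = 21 - (-42) = 63
j: 7·5 - 6·(-3) = 35 - (-18) = 53
k: 6·(-6) - (-7)·5 = -36 - (-35) = -1
DE × DF = (63, 53, -1)
|DE × DF| = √6779 ≈ 82.3347
area = ½ · 82.3347 ≈ 41.167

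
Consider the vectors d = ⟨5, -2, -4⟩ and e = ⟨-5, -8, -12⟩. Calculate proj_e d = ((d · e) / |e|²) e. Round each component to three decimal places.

d · e = 5·(-5) + (-2)·(-8) + (-4)·(-12) = -25 + 16 + 48 = 39
|e|² = 25 + 64 + 144 = 233
proj_e d = (39/233) · (-5, -8, -12) ≈ (-0.837, -1.339, -2.009)

(-0.837, -1.339, -2.009)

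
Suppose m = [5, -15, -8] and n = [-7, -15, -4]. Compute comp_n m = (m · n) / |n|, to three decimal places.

m · n = 5·(-7) + (-15)·(-15) + (-8)·(-4) = -35 + 225 + 32 = 222
|n| = √(49 + 225 + 16) = √290 ≈ 17.0294
comp_n m = 222 / √290 ≈ 13.036

13.036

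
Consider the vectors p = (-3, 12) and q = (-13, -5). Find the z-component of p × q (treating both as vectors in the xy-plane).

(-3)·(-5) - 12·(-13) = 15 - (-156) = 171

171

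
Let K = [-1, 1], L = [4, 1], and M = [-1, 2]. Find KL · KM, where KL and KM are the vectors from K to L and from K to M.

KL = L − K = (5, 0)
KM = M − K = (0, 1)
KL · KM = 5·0 + 0·1 = 0 + 0 = 0

0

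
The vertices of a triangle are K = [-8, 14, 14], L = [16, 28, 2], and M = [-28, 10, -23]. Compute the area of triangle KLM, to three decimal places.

KL = (24, 14, -12),  KM = (-20, -4, -37)
i: 14·(-37) - (-12)·(-4) = -518 - 48 = -566
j: (-12)·(-20) - 24·(-37) = 240 - (-888) = 1128
k: 24·(-4) - 14·(-20) = -96 - (-280) = 184
KL × KM = (-566, 1128, 184)
|KL × KM| = √1626596 ≈ 1275.3807
area = ½ · 1275.3807 ≈ 637.690

637.690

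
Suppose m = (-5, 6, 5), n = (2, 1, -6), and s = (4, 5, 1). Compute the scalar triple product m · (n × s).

-281

n × s:
i: 1·1 - (-6)·5 = 1 - (-30) = 31
j: (-6)·4 - 2·1 = -24 - 2 = -26
k: 2·5 - 1·4 = 10 - 4 = 6
n × s = (31, -26, 6)
m · (n × s) = (-5)·31 + 6·(-26) + 5·6 = -155 - 156 + 30 = -281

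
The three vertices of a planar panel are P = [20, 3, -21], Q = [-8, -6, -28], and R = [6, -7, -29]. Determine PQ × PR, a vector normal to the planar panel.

PQ = (-28, -9, -7)
PR = (-14, -10, -8)
i: (-9)·(-8) - (-7)·(-10) = 72 - 70 = 2
j: (-7)·(-14) - (-28)·(-8) = 98 - 224 = -126
k: (-28)·(-10) - (-9)·(-14) = 280 - 126 = 154
PQ × PR = (2, -126, 154)

(2, -126, 154)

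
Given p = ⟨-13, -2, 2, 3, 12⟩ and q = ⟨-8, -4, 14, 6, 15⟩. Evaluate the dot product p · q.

p · q = (-13)·(-8) + (-2)·(-4) + 2·14 + 3·6 + 12·15 = 104 + 8 + 28 + 18 + 180 = 338

338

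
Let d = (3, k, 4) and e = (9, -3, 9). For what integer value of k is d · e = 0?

d · e = 3·9 + k·(-3) + 4·9 = 63 - 3k
Set equal to 0: -3k = -63, so k = 21.

21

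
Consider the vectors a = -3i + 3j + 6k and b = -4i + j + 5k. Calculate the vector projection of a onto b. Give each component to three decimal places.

(-4.286, 1.071, 5.357)

a · b = (-3)·(-4) + 3·1 + 6·5 = 12 + 3 + 30 = 45
|b|² = 16 + 1 + 25 = 42
proj_b a = (45/42) · (-4, 1, 5) ≈ (-4.286, 1.071, 5.357)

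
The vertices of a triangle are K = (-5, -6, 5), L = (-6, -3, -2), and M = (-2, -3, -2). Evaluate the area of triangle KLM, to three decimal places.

15.232

KL = (-1, 3, -7),  KM = (3, 3, -7)
i: 3·(-7) - (-7)·3 = -21 - (-21) = 0
j: (-7)·3 - (-1)·(-7) = -21 - 7 = -28
k: (-1)·3 - 3·3 = -3 - 9 = -12
KL × KM = (0, -28, -12)
|KL × KM| = √928 ≈ 30.4631
area = ½ · 30.4631 ≈ 15.232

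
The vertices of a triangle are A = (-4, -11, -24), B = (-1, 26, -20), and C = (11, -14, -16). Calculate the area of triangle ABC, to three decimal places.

321.814

AB = (3, 37, 4),  AC = (15, -3, 8)
i: 37·8 - 4·(-3) = 296 - (-12) = 308
j: 4·15 - 3·8 = 60 - 24 = 36
k: 3·(-3) - 37·15 = -9 - 555 = -564
AB × AC = (308, 36, -564)
|AB × AC| = √414256 ≈ 643.6272
area = ½ · 643.6272 ≈ 321.814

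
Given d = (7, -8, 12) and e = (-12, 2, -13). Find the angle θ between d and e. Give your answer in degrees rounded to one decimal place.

d · e = 7·(-12) + (-8)·2 + 12·(-13) = -84 - 16 - 156 = -256
|d|² = 49 + 64 + 144 = 257,  |d| = √257 ≈ 16.031220
|e|² = 144 + 4 + 169 = 317,  |e| = √317 ≈ 17.804494
cos θ = -256 / (16.031220 · 17.804494) ≈ -0.89690
θ = arccos(-0.89690) ≈ 153.8°

153.8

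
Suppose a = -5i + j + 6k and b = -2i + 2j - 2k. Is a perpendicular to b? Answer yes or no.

a · b = (-5)·(-2) + 1·2 + 6·(-2) = 10 + 2 - 12 = 0
Zero, so the vectors are orthogonal.

yes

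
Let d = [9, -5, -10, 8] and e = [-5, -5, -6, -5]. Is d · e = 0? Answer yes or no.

d · e = 9·(-5) + (-5)·(-5) + (-10)·(-6) + 8·(-5) = -45 + 25 + 60 - 40 = 0
Zero, so the vectors are orthogonal.

yes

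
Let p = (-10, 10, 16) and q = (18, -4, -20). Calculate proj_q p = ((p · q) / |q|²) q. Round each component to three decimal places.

(-13.135, 2.919, 14.595)

p · q = (-10)·18 + 10·(-4) + 16·(-20) = -180 - 40 - 320 = -540
|q|² = 324 + 16 + 400 = 740
proj_q p = (-540/740) · (18, -4, -20) ≈ (-13.135, 2.919, 14.595)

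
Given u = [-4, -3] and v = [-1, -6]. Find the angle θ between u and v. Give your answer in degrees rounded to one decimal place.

43.7

u · v = (-4)·(-1) + (-3)·(-6) = 4 + 18 = 22
|u|² = 16 + 9 = 25,  |u| = √25 ≈ 5.000000
|v|² = 1 + 36 = 37,  |v| = √37 ≈ 6.082763
cos θ = 22 / (5.000000 · 6.082763) ≈ 0.72336
θ = arccos(0.72336) ≈ 43.7°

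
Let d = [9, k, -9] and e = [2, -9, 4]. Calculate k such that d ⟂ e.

-2

d · e = 9·2 + k·(-9) + (-9)·4 = -18 - 9k
Set equal to 0: -9k = 18, so k = -2.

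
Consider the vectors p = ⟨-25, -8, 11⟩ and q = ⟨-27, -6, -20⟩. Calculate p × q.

(226, -797, -66)

i: (-8)·(-20) - 11·(-6) = 160 - (-66) = 226
j: 11·(-27) - (-25)·(-20) = -297 - 500 = -797
k: (-25)·(-6) - (-8)·(-27) = 150 - 216 = -66
p × q = (226, -797, -66)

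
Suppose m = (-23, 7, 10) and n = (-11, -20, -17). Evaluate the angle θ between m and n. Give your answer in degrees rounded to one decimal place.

m · n = (-23)·(-11) + 7·(-20) + 10·(-17) = 253 - 140 - 170 = -57
|m|² = 529 + 49 + 100 = 678,  |m| = √678 ≈ 26.038433
|n|² = 121 + 400 + 289 = 810,  |n| = √810 ≈ 28.460499
cos θ = -57 / (26.038433 · 28.460499) ≈ -0.07692
θ = arccos(-0.07692) ≈ 94.4°

94.4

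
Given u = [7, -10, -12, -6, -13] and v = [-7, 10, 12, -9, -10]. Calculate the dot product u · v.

-109

u · v = 7·(-7) + (-10)·10 + (-12)·12 + (-6)·(-9) + (-13)·(-10) = -49 - 100 - 144 + 54 + 130 = -109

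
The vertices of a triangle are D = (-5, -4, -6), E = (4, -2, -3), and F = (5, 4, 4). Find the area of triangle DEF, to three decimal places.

39.749

DE = (9, 2, 3),  DF = (10, 8, 10)
i: 2·10 - 3·8 = 20 - 24 = -4
j: 3·10 - 9·10 = 30 - 90 = -60
k: 9·8 - 2·10 = 72 - 20 = 52
DE × DF = (-4, -60, 52)
|DE × DF| = √6320 ≈ 79.4984
area = ½ · 79.4984 ≈ 39.749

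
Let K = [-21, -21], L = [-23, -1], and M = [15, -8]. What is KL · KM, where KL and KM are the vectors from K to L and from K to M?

KL = L − K = (-2, 20)
KM = M − K = (36, 13)
KL · KM = (-2)·36 + 20·13 = -72 + 260 = 188

188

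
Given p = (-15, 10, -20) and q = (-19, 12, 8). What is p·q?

p · q = (-15)·(-19) + 10·12 + (-20)·8 = 285 + 120 - 160 = 245

245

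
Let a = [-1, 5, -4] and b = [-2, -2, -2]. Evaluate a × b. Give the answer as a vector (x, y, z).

i: 5·(-2) - (-4)·(-2) = -10 - 8 = -18
j: (-4)·(-2) - (-1)·(-2) = 8 - 2 = 6
k: (-1)·(-2) - 5·(-2) = 2 - (-10) = 12
a × b = (-18, 6, 12)

(-18, 6, 12)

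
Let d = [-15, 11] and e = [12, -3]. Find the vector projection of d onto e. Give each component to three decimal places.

d · e = (-15)·12 + 11·(-3) = -180 - 33 = -213
|e|² = 144 + 9 = 153
proj_e d = (-213/153) · (12, -3) ≈ (-16.706, 4.176)

(-16.706, 4.176)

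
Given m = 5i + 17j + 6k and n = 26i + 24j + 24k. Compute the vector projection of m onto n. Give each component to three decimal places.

m · n = 5·26 + 17·24 + 6·24 = 130 + 408 + 144 = 682
|n|² = 676 + 576 + 576 = 1828
proj_n m = (682/1828) · (26, 24, 24) ≈ (9.700, 8.954, 8.954)

(9.700, 8.954, 8.954)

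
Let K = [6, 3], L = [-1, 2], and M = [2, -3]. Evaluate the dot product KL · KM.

34

KL = L − K = (-7, -1)
KM = M − K = (-4, -6)
KL · KM = (-7)·(-4) + (-1)·(-6) = 28 + 6 = 34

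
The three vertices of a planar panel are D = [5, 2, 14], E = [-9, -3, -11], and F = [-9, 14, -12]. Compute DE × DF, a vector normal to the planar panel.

DE = (-14, -5, -25)
DF = (-14, 12, -26)
i: (-5)·(-26) - (-25)·12 = 130 - (-300) = 430
j: (-25)·(-14) - (-14)·(-26) = 350 - 364 = -14
k: (-14)·12 - (-5)·(-14) = -168 - 70 = -238
DE × DF = (430, -14, -238)

(430, -14, -238)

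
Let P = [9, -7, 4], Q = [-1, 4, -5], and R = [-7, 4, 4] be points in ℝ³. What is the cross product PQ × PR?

PQ = (-10, 11, -9)
PR = (-16, 11, 0)
i: 11·0 - (-9)·11 = 0 - (-99) = 99
j: (-9)·(-16) - (-10)·0 = 144 - 0 = 144
k: (-10)·11 - 11·(-16) = -110 - (-176) = 66
PQ × PR = (99, 144, 66)

(99, 144, 66)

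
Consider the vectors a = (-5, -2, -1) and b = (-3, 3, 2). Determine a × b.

i: (-2)·2 - (-1)·3 = -4 - (-3) = -1
j: (-1)·(-3) - (-5)·2 = 3 - (-10) = 13
k: (-5)·3 - (-2)·(-3) = -15 - 6 = -21
a × b = (-1, 13, -21)

(-1, 13, -21)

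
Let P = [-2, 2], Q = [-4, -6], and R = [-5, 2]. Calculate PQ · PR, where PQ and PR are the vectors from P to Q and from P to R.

PQ = Q − P = (-2, -8)
PR = R − P = (-3, 0)
PQ · PR = (-2)·(-3) + (-8)·0 = 6 + 0 = 6

6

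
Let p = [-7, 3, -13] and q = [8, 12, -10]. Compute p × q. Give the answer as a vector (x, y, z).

(126, -174, -108)

i: 3·(-10) - (-13)·12 = -30 - (-156) = 126
j: (-13)·8 - (-7)·(-10) = -104 - 70 = -174
k: (-7)·12 - 3·8 = -84 - 24 = -108
p × q = (126, -174, -108)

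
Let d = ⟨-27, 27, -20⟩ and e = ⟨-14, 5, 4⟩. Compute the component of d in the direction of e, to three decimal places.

d · e = (-27)·(-14) + 27·5 + (-20)·4 = 378 + 135 - 80 = 433
|e| = √(196 + 25 + 16) = √237 ≈ 15.3948
comp_e d = 433 / √237 ≈ 28.126

28.126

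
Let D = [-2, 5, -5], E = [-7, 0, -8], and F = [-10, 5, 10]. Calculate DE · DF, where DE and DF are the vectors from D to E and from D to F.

-5

DE = E − D = (-5, -5, -3)
DF = F − D = (-8, 0, 15)
DE · DF = (-5)·(-8) + (-5)·0 + (-3)·15 = 40 + 0 - 45 = -5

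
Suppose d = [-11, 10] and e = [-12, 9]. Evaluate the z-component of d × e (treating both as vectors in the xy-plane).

21

(-11)·9 - 10·(-12) = -99 - (-120) = 21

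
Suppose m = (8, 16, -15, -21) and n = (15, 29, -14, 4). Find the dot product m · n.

710

m · n = 8·15 + 16·29 + (-15)·(-14) + (-21)·4 = 120 + 464 + 210 - 84 = 710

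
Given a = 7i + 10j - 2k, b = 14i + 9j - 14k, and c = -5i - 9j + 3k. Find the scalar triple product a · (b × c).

b × c:
i: 9·3 - (-14)·(-9) = 27 - 126 = -99
j: (-14)·(-5) - 14·3 = 70 - 42 = 28
k: 14·(-9) - 9·(-5) = -126 - (-45) = -81
b × c = (-99, 28, -81)
a · (b × c) = 7·(-99) + 10·28 + (-2)·(-81) = -693 + 280 + 162 = -251

-251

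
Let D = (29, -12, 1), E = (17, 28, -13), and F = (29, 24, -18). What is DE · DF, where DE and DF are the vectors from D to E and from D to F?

1706

DE = E − D = (-12, 40, -14)
DF = F − D = (0, 36, -19)
DE · DF = (-12)·0 + 40·36 + (-14)·(-19) = 0 + 1440 + 266 = 1706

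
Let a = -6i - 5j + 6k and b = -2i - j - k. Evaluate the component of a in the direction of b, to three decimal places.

4.491

a · b = (-6)·(-2) + (-5)·(-1) + 6·(-1) = 12 + 5 - 6 = 11
|b| = √(4 + 1 + 1) = √6 ≈ 2.4495
comp_b a = 11 / √6 ≈ 4.491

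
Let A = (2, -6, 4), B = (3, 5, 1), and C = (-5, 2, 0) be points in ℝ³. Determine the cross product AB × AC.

AB = (1, 11, -3)
AC = (-7, 8, -4)
i: 11·(-4) - (-3)·8 = -44 - (-24) = -20
j: (-3)·(-7) - 1·(-4) = 21 - (-4) = 25
k: 1·8 - 11·(-7) = 8 - (-77) = 85
AB × AC = (-20, 25, 85)

(-20, 25, 85)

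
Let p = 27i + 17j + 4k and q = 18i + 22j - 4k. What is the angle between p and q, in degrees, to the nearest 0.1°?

p · q = 27·18 + 17·22 + 4·(-4) = 486 + 374 - 16 = 844
|p|² = 729 + 289 + 16 = 1034,  |p| = √1034 ≈ 32.155870
|q|² = 324 + 484 + 16 = 824,  |q| = √824 ≈ 28.705400
cos θ = 844 / (32.155870 · 28.705400) ≈ 0.91436
θ = arccos(0.91436) ≈ 23.9°

23.9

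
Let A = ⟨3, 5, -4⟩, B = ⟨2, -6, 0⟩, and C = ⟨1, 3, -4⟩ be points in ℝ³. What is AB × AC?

(8, -8, -20)

AB = (-1, -11, 4)
AC = (-2, -2, 0)
i: (-11)·0 - 4·(-2) = 0 - (-8) = 8
j: 4·(-2) - (-1)·0 = -8 - 0 = -8
k: (-1)·(-2) - (-11)·(-2) = 2 - 22 = -20
AB × AC = (8, -8, -20)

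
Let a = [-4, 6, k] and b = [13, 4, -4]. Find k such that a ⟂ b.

-7

a · b = (-4)·13 + 6·4 + k·(-4) = -28 - 4k
Set equal to 0: -4k = 28, so k = -7.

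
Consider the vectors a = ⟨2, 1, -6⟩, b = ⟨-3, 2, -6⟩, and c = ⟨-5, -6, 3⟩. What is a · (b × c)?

-189

b × c:
i: 2·3 - (-6)·(-6) = 6 - 36 = -30
j: (-6)·(-5) - (-3)·3 = 30 - (-9) = 39
k: (-3)·(-6) - 2·(-5) = 18 - (-10) = 28
b × c = (-30, 39, 28)
a · (b × c) = 2·(-30) + 1·39 + (-6)·28 = -60 + 39 - 168 = -189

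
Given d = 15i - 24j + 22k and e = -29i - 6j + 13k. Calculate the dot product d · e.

-5

d · e = 15·(-29) + (-24)·(-6) + 22·13 = -435 + 144 + 286 = -5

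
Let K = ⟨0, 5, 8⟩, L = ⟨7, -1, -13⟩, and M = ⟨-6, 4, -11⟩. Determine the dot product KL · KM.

KL = L − K = (7, -6, -21)
KM = M − K = (-6, -1, -19)
KL · KM = 7·(-6) + (-6)·(-1) + (-21)·(-19) = -42 + 6 + 399 = 363

363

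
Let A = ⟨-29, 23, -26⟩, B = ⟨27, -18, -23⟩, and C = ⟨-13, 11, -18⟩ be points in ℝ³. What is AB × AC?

AB = (56, -41, 3)
AC = (16, -12, 8)
i: (-41)·8 - 3·(-12) = -328 - (-36) = -292
j: 3·16 - 56·8 = 48 - 448 = -400
k: 56·(-12) - (-41)·16 = -672 - (-656) = -16
AB × AC = (-292, -400, -16)

(-292, -400, -16)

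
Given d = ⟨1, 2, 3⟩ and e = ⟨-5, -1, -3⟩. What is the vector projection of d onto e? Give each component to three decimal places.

d · e = 1·(-5) + 2·(-1) + 3·(-3) = -5 - 2 - 9 = -16
|e|² = 25 + 1 + 9 = 35
proj_e d = (-16/35) · (-5, -1, -3) ≈ (2.286, 0.457, 1.371)

(2.286, 0.457, 1.371)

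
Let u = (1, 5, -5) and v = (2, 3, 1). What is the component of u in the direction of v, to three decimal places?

u · v = 1·2 + 5·3 + (-5)·1 = 2 + 15 - 5 = 12
|v| = √(4 + 9 + 1) = √14 ≈ 3.7417
comp_v u = 12 / √14 ≈ 3.207

3.207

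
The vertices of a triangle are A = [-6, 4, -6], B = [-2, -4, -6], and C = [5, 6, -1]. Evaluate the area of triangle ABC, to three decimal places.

52.953

AB = (4, -8, 0),  AC = (11, 2, 5)
i: (-8)·5 - 0·2 = -40 - 0 = -40
j: 0·11 - 4·5 = 0 - 20 = -20
k: 4·2 - (-8)·11 = 8 - (-88) = 96
AB × AC = (-40, -20, 96)
|AB × AC| = √11216 ≈ 105.9056
area = ½ · 105.9056 ≈ 52.953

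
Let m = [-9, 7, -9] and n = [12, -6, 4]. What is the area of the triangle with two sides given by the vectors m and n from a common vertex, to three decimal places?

i: 7·4 - (-9)·(-6) = 28 - 54 = -26
j: (-9)·12 - (-9)·4 = -108 - (-36) = -72
k: (-9)·(-6) - 7·12 = 54 - 84 = -30
m × n = (-26, -72, -30)
|m × n| = √((-26)² + (-72)² + (-30)²) = √6760 ≈ 82.2192
area = ½ · 82.2192 ≈ 41.110

41.110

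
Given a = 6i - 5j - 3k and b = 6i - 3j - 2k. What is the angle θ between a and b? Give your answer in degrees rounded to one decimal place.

a · b = 6·6 + (-5)·(-3) + (-3)·(-2) = 36 + 15 + 6 = 57
|a|² = 36 + 25 + 9 = 70,  |a| = √70 ≈ 8.366600
|b|² = 36 + 9 + 4 = 49,  |b| = √49 ≈ 7.000000
cos θ = 57 / (8.366600 · 7.000000) ≈ 0.97326
θ = arccos(0.97326) ≈ 13.3°

13.3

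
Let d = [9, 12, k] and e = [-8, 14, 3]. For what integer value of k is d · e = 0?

d · e = 9·(-8) + 12·14 + k·3 = 96 + 3k
Set equal to 0: 3k = -96, so k = -32.

-32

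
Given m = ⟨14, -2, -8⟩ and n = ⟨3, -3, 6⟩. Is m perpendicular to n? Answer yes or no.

m · n = 14·3 + (-2)·(-3) + (-8)·6 = 42 + 6 - 48 = 0
Zero, so the vectors are orthogonal.

yes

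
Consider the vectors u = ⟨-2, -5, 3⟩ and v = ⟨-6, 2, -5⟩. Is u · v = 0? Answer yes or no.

no

u · v = (-2)·(-6) + (-5)·2 + 3·(-5) = 12 - 10 - 15 = -13
Nonzero, so the vectors are not orthogonal.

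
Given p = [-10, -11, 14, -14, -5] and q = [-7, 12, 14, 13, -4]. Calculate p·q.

p · q = (-10)·(-7) + (-11)·12 + 14·14 + (-14)·13 + (-5)·(-4) = 70 - 132 + 196 - 182 + 20 = -28

-28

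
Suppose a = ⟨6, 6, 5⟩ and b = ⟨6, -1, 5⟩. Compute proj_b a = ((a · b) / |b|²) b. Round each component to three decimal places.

(5.323, -0.887, 4.435)

a · b = 6·6 + 6·(-1) + 5·5 = 36 - 6 + 25 = 55
|b|² = 36 + 1 + 25 = 62
proj_b a = (55/62) · (6, -1, 5) ≈ (5.323, -0.887, 4.435)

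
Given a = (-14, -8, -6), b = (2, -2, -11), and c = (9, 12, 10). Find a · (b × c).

b × c:
i: (-2)·10 - (-11)·12 = -20 - (-132) = 112
j: (-11)·9 - 2·10 = -99 - 20 = -119
k: 2·12 - (-2)·9 = 24 - (-18) = 42
b × c = (112, -119, 42)
a · (b × c) = (-14)·112 + (-8)·(-119) + (-6)·42 = -1568 + 952 - 252 = -868

-868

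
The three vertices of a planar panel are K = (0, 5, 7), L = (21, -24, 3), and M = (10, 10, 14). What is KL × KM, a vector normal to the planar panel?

KL = (21, -29, -4)
KM = (10, 5, 7)
i: (-29)·7 - (-4)·5 = -203 - (-20) = -183
j: (-4)·10 - 21·7 = -40 - 147 = -187
k: 21·5 - (-29)·10 = 105 - (-290) = 395
KL × KM = (-183, -187, 395)

(-183, -187, 395)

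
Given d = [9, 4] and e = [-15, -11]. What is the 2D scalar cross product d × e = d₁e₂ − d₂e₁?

9·(-11) - 4·(-15) = -99 - (-60) = -39

-39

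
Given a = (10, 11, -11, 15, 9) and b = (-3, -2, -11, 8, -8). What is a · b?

117

a · b = 10·(-3) + 11·(-2) + (-11)·(-11) + 15·8 + 9·(-8) = -30 - 22 + 121 + 120 - 72 = 117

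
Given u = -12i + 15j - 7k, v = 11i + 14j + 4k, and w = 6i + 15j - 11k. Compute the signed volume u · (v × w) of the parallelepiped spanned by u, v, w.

4176

v × w:
i: 14·(-11) - 4·15 = -154 - 60 = -214
j: 4·6 - 11·(-11) = 24 - (-121) = 145
k: 11·15 - 14·6 = 165 - 84 = 81
v × w = (-214, 145, 81)
u · (v × w) = (-12)·(-214) + 15·145 + (-7)·81 = 2568 + 2175 - 567 = 4176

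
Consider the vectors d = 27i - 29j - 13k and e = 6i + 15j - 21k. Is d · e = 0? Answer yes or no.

d · e = 27·6 + (-29)·15 + (-13)·(-21) = 162 - 435 + 273 = 0
Zero, so the vectors are orthogonal.

yes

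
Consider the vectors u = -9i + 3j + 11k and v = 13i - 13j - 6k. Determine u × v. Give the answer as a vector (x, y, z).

(125, 89, 78)

i: 3·(-6) - 11·(-13) = -18 - (-143) = 125
j: 11·13 - (-9)·(-6) = 143 - 54 = 89
k: (-9)·(-13) - 3·13 = 117 - 39 = 78
u × v = (125, 89, 78)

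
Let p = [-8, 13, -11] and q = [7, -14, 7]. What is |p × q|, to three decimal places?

69.649

i: 13·7 - (-11)·(-14) = 91 - 154 = -63
j: (-11)·7 - (-8)·7 = -77 - (-56) = -21
k: (-8)·(-14) - 13·7 = 112 - 91 = 21
p × q = (-63, -21, 21)
|p × q| = √((-63)² + (-21)² + 21²) = √4851 ≈ 69.6491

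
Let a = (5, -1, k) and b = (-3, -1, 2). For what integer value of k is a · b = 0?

7

a · b = 5·(-3) + (-1)·(-1) + k·2 = -14 + 2k
Set equal to 0: 2k = 14, so k = 7.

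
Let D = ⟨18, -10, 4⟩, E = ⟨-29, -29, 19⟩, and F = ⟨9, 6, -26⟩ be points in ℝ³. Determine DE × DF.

(330, -1545, -923)

DE = (-47, -19, 15)
DF = (-9, 16, -30)
i: (-19)·(-30) - 15·16 = 570 - 240 = 330
j: 15·(-9) - (-47)·(-30) = -135 - 1410 = -1545
k: (-47)·16 - (-19)·(-9) = -752 - 171 = -923
DE × DF = (330, -1545, -923)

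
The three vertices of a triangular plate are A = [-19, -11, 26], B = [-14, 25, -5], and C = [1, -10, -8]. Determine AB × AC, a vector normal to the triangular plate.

(-1193, -450, -715)

AB = (5, 36, -31)
AC = (20, 1, -34)
i: 36·(-34) - (-31)·1 = -1224 - (-31) = -1193
j: (-31)·20 - 5·(-34) = -620 - (-170) = -450
k: 5·1 - 36·20 = 5 - 720 = -715
AB × AC = (-1193, -450, -715)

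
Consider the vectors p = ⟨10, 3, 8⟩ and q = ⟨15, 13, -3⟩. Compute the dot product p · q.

165

p · q = 10·15 + 3·13 + 8·(-3) = 150 + 39 - 24 = 165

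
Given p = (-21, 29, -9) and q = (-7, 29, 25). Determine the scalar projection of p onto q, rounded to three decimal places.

19.603

p · q = (-21)·(-7) + 29·29 + (-9)·25 = 147 + 841 - 225 = 763
|q| = √(49 + 841 + 625) = √1515 ≈ 38.9230
comp_q p = 763 / √1515 ≈ 19.603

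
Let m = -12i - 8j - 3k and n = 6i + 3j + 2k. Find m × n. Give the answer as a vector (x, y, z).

(-7, 6, 12)

i: (-8)·2 - (-3)·3 = -16 - (-9) = -7
j: (-3)·6 - (-12)·2 = -18 - (-24) = 6
k: (-12)·3 - (-8)·6 = -36 - (-48) = 12
m × n = (-7, 6, 12)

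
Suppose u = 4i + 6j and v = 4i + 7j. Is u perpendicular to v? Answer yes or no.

u · v = 4·4 + 6·7 = 16 + 42 = 58
Nonzero, so the vectors are not orthogonal.

no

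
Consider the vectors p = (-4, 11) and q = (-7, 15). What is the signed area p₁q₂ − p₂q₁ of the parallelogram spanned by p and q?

(-4)·15 - 11·(-7) = -60 - (-77) = 17

17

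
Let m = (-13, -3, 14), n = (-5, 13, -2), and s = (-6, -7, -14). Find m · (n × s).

n × s:
i: 13·(-14) - (-2)·(-7) = -182 - 14 = -196
j: (-2)·(-6) - (-5)·(-14) = 12 - 70 = -58
k: (-5)·(-7) - 13·(-6) = 35 - (-78) = 113
n × s = (-196, -58, 113)
m · (n × s) = (-13)·(-196) + (-3)·(-58) + 14·113 = 2548 + 174 + 1582 = 4304

4304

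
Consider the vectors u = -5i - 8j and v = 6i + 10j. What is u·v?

-110

u · v = (-5)·6 + (-8)·10 = -30 - 80 = -110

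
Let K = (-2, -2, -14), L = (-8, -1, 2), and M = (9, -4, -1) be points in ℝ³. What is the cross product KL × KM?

(45, 254, 1)

KL = (-6, 1, 16)
KM = (11, -2, 13)
i: 1·13 - 16·(-2) = 13 - (-32) = 45
j: 16·11 - (-6)·13 = 176 - (-78) = 254
k: (-6)·(-2) - 1·11 = 12 - 11 = 1
KL × KM = (45, 254, 1)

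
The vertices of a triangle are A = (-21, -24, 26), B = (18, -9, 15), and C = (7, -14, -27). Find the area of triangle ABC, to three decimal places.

AB = (39, 15, -11),  AC = (28, 10, -53)
i: 15·(-53) - (-11)·10 = -795 - (-110) = -685
j: (-11)·28 - 39·(-53) = -308 - (-2067) = 1759
k: 39·10 - 15·28 = 390 - 420 = -30
AB × AC = (-685, 1759, -30)
|AB × AC| = √3564206 ≈ 1887.9105
area = ½ · 1887.9105 ≈ 943.955

943.955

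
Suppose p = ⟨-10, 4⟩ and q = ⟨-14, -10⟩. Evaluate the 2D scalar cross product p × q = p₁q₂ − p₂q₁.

(-10)·(-10) - 4·(-14) = 100 - (-56) = 156

156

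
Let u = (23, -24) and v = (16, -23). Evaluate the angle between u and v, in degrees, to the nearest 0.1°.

u · v = 23·16 + (-24)·(-23) = 368 + 552 = 920
|u|² = 529 + 576 = 1105,  |u| = √1105 ≈ 33.241540
|v|² = 256 + 529 = 785,  |v| = √785 ≈ 28.017851
cos θ = 920 / (33.241540 · 28.017851) ≈ 0.98781
θ = arccos(0.98781) ≈ 9.0°

9.0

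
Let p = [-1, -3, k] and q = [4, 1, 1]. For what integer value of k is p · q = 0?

p · q = (-1)·4 + (-3)·1 + k·1 = -7 + 1k
Set equal to 0: 1k = 7, so k = 7.

7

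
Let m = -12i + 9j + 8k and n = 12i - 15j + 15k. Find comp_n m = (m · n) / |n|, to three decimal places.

-6.524

m · n = (-12)·12 + 9·(-15) + 8·15 = -144 - 135 + 120 = -159
|n| = √(144 + 225 + 225) = √594 ≈ 24.3721
comp_n m = -159 / √594 ≈ -6.524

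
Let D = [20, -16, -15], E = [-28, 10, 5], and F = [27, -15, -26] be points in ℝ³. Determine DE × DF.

(-306, -388, -230)

DE = (-48, 26, 20)
DF = (7, 1, -11)
i: 26·(-11) - 20·1 = -286 - 20 = -306
j: 20·7 - (-48)·(-11) = 140 - 528 = -388
k: (-48)·1 - 26·7 = -48 - 182 = -230
DE × DF = (-306, -388, -230)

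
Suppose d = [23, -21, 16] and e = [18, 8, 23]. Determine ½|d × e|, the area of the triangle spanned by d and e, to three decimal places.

432.217

i: (-21)·23 - 16·8 = -483 - 128 = -611
j: 16·18 - 23·23 = 288 - 529 = -241
k: 23·8 - (-21)·18 = 184 - (-378) = 562
d × e = (-611, -241, 562)
|d × e| = √((-611)² + (-241)² + 562²) = √747246 ≈ 864.4339
area = ½ · 864.4339 ≈ 432.217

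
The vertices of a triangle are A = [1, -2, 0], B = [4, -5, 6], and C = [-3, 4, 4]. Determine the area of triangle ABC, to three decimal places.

AB = (3, -3, 6),  AC = (-4, 6, 4)
i: (-3)·4 - 6·6 = -12 - 36 = -48
j: 6·(-4) - 3·4 = -24 - 12 = -36
k: 3·6 - (-3)·(-4) = 18 - 12 = 6
AB × AC = (-48, -36, 6)
|AB × AC| = √3636 ≈ 60.2993
area = ½ · 60.2993 ≈ 30.150

30.150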